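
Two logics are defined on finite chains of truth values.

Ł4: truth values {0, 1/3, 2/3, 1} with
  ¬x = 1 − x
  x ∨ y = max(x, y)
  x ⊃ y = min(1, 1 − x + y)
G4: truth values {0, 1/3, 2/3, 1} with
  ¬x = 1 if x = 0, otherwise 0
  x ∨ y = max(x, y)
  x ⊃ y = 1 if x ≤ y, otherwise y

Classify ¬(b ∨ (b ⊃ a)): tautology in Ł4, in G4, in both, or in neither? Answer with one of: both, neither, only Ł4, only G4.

neither

In Ł4: at a = 0, b = 0 the value is 0 — not a tautology.
In G4: at a = 0, b = 0 the value is 0 — not a tautology.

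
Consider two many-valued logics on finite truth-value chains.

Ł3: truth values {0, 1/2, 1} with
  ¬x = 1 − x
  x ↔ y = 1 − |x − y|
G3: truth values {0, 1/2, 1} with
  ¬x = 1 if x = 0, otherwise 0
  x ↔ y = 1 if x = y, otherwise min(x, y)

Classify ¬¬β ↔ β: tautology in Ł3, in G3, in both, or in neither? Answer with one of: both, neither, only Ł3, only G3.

only Ł3

In Ł3: every assignment gives 1 — tautology.
In G3: at β = 1/2 the value is 1/2 — not a tautology.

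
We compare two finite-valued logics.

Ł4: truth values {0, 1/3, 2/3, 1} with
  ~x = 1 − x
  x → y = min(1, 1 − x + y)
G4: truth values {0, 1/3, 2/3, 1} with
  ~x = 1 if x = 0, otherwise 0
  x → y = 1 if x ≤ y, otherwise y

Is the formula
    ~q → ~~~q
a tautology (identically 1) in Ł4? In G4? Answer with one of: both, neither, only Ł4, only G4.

In Ł4: every assignment gives 1 — tautology.
In G4: every assignment gives 1 — tautology.

both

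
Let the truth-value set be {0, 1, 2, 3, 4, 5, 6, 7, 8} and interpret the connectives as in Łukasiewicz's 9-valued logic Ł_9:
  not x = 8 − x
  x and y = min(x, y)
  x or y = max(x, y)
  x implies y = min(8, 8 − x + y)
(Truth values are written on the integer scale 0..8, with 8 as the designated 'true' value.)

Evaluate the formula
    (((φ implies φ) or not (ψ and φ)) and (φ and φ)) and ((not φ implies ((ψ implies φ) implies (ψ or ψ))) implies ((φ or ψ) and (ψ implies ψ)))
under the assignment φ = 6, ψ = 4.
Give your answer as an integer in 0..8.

φ implies φ = 6 implies 6 = 8
ψ and φ = 4 and 6 = 4
not (ψ and φ) = not 4 = 4
(φ implies φ) or not (ψ and φ) = 8 or 4 = 8
φ and φ = 6 and 6 = 6
((φ implies φ) or not (ψ and φ)) and (φ and φ) = 8 and 6 = 6
not φ = not 6 = 2
ψ implies φ = 4 implies 6 = 8
ψ or ψ = 4 or 4 = 4
(ψ implies φ) implies (ψ or ψ) = 8 implies 4 = 4
not φ implies ((ψ implies φ) implies (ψ or ψ)) = 2 implies 4 = 8
φ or ψ = 6 or 4 = 6
ψ implies ψ = 4 implies 4 = 8
(φ or ψ) and (ψ implies ψ) = 6 and 8 = 6
(not φ implies ((ψ implies φ) implies (ψ or ψ))) implies ((φ or ψ) and (ψ implies ψ)) = 8 implies 6 = 6
(((φ implies φ) or not (ψ and φ)) and (φ and φ)) and ((not φ implies ((ψ implies φ) implies (ψ or ψ))) implies ((φ or ψ) and (ψ implies ψ))) = 6 and 6 = 6

6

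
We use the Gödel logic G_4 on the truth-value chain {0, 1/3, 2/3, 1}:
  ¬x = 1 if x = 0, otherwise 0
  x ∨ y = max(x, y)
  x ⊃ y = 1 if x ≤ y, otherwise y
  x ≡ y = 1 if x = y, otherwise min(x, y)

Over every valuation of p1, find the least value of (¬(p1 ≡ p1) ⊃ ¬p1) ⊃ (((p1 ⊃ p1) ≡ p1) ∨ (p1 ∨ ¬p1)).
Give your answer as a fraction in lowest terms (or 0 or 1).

Take p1 = 1/3:
p1 ≡ p1 = 1/3 ≡ 1/3 = 1
¬(p1 ≡ p1) = ¬1 = 0
¬p1 = ¬1/3 = 0
¬(p1 ≡ p1) ⊃ ¬p1 = 0 ⊃ 0 = 1
p1 ⊃ p1 = 1/3 ⊃ 1/3 = 1
(p1 ⊃ p1) ≡ p1 = 1 ≡ 1/3 = 1/3
¬p1 = ¬1/3 = 0
p1 ∨ ¬p1 = 1/3 ∨ 0 = 1/3
((p1 ⊃ p1) ≡ p1) ∨ (p1 ∨ ¬p1) = 1/3 ∨ 1/3 = 1/3
(¬(p1 ≡ p1) ⊃ ¬p1) ⊃ (((p1 ⊃ p1) ≡ p1) ∨ (p1 ∨ ¬p1)) = 1 ⊃ 1/3 = 1/3
No assignment yields a value below 1/3, so this is the minimum.

1/3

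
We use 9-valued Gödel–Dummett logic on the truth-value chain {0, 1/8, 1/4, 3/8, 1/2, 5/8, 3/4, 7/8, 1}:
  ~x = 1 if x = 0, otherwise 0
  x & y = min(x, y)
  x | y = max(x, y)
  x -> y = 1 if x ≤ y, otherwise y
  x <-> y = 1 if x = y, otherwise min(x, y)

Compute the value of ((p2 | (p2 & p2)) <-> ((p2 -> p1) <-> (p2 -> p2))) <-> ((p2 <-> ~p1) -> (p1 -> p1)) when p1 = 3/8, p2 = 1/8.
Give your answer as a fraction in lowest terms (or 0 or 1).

1/8

p2 & p2 = 1/8 & 1/8 = 1/8
p2 | (p2 & p2) = 1/8 | 1/8 = 1/8
p2 -> p1 = 1/8 -> 3/8 = 1
p2 -> p2 = 1/8 -> 1/8 = 1
(p2 -> p1) <-> (p2 -> p2) = 1 <-> 1 = 1
(p2 | (p2 & p2)) <-> ((p2 -> p1) <-> (p2 -> p2)) = 1/8 <-> 1 = 1/8
~p1 = ~3/8 = 0
p2 <-> ~p1 = 1/8 <-> 0 = 0
p1 -> p1 = 3/8 -> 3/8 = 1
(p2 <-> ~p1) -> (p1 -> p1) = 0 -> 1 = 1
((p2 | (p2 & p2)) <-> ((p2 -> p1) <-> (p2 -> p2))) <-> ((p2 <-> ~p1) -> (p1 -> p1)) = 1/8 <-> 1 = 1/8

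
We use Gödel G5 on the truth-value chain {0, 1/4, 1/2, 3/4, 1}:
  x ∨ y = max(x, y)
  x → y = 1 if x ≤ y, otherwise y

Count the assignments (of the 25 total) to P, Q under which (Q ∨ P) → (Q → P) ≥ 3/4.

value 1: 15 assignments (counts)
value 3/4: 1 assignment (counts)
value 1/2: 2 assignments
value 1/4: 3 assignments
value 0: 4 assignments
So 16 of the 25 assignments meet the threshold.

16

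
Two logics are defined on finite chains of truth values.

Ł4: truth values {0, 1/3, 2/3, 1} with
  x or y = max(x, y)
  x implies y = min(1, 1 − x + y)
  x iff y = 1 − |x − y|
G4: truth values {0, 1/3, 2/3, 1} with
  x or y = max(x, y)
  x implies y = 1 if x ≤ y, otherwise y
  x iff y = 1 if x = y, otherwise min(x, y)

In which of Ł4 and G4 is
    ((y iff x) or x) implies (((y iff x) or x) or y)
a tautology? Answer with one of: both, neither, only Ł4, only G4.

In Ł4: every assignment gives 1 — tautology.
In G4: every assignment gives 1 — tautology.

both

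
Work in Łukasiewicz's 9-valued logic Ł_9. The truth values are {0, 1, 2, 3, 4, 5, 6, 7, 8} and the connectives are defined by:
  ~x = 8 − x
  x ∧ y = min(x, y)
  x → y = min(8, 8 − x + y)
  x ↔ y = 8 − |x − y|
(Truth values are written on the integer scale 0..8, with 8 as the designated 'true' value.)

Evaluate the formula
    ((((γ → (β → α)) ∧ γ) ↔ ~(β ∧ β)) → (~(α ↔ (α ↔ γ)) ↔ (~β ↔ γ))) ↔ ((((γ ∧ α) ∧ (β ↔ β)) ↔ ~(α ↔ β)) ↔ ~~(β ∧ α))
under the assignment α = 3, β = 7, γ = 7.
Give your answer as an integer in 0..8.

4

β → α = 7 → 3 = 4
γ → (β → α) = 7 → 4 = 5
(γ → (β → α)) ∧ γ = 5 ∧ 7 = 5
β ∧ β = 7 ∧ 7 = 7
~(β ∧ β) = ~7 = 1
((γ → (β → α)) ∧ γ) ↔ ~(β ∧ β) = 5 ↔ 1 = 4
α ↔ γ = 3 ↔ 7 = 4
α ↔ (α ↔ γ) = 3 ↔ 4 = 7
~(α ↔ (α ↔ γ)) = ~7 = 1
~β = ~7 = 1
~β ↔ γ = 1 ↔ 7 = 2
~(α ↔ (α ↔ γ)) ↔ (~β ↔ γ) = 1 ↔ 2 = 7
(((γ → (β → α)) ∧ γ) ↔ ~(β ∧ β)) → (~(α ↔ (α ↔ γ)) ↔ (~β ↔ γ)) = 4 → 7 = 8
γ ∧ α = 7 ∧ 3 = 3
β ↔ β = 7 ↔ 7 = 8
(γ ∧ α) ∧ (β ↔ β) = 3 ∧ 8 = 3
α ↔ β = 3 ↔ 7 = 4
~(α ↔ β) = ~4 = 4
((γ ∧ α) ∧ (β ↔ β)) ↔ ~(α ↔ β) = 3 ↔ 4 = 7
β ∧ α = 7 ∧ 3 = 3
~(β ∧ α) = ~3 = 5
~~(β ∧ α) = ~5 = 3
(((γ ∧ α) ∧ (β ↔ β)) ↔ ~(α ↔ β)) ↔ ~~(β ∧ α) = 7 ↔ 3 = 4
((((γ → (β → α)) ∧ γ) ↔ ~(β ∧ β)) → (~(α ↔ (α ↔ γ)) ↔ (~β ↔ γ))) ↔ ((((γ ∧ α) ∧ (β ↔ β)) ↔ ~(α ↔ β)) ↔ ~~(β ∧ α)) = 8 ↔ 4 = 4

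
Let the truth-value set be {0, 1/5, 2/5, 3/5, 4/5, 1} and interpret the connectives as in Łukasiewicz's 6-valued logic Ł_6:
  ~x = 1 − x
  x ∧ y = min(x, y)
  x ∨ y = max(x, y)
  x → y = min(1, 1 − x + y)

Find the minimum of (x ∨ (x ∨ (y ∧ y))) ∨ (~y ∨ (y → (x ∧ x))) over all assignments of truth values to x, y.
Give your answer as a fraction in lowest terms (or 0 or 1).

Take x = 0, y = 2/5:
y ∧ y = 2/5 ∧ 2/5 = 2/5
x ∨ (y ∧ y) = 0 ∨ 2/5 = 2/5
x ∨ (x ∨ (y ∧ y)) = 0 ∨ 2/5 = 2/5
~y = ~2/5 = 3/5
x ∧ x = 0 ∧ 0 = 0
y → (x ∧ x) = 2/5 → 0 = 3/5
~y ∨ (y → (x ∧ x)) = 3/5 ∨ 3/5 = 3/5
(x ∨ (x ∨ (y ∧ y))) ∨ (~y ∨ (y → (x ∧ x))) = 2/5 ∨ 3/5 = 3/5
No assignment yields a value below 3/5, so this is the minimum.

3/5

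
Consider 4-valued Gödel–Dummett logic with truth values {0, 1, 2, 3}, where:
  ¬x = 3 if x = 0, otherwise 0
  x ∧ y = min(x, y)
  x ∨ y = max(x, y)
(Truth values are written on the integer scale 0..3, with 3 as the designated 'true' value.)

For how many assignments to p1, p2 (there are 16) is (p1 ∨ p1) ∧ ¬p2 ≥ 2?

p1 = 0, p2 = 0 ↦ 0  <
p1 = 0, p2 = 1 ↦ 0  <
p1 = 0, p2 = 2 ↦ 0  <
p1 = 0, p2 = 3 ↦ 0  <
p1 = 1, p2 = 0 ↦ 1  <
p1 = 1, p2 = 1 ↦ 0  <
p1 = 1, p2 = 2 ↦ 0  <
p1 = 1, p2 = 3 ↦ 0  <
p1 = 2, p2 = 0 ↦ 2  ≥
p1 = 2, p2 = 1 ↦ 0  <
p1 = 2, p2 = 2 ↦ 0  <
p1 = 2, p2 = 3 ↦ 0  <
p1 = 3, p2 = 0 ↦ 3  ≥
p1 = 3, p2 = 1 ↦ 0  <
p1 = 3, p2 = 2 ↦ 0  <
p1 = 3, p2 = 3 ↦ 0  <
So 2 of the 16 assignments meet the threshold.

2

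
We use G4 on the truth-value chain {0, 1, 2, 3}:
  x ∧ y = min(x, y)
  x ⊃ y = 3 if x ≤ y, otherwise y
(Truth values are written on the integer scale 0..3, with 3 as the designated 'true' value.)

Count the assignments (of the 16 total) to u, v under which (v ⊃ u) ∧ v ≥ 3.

u = 0, v = 0 ↦ 0  <
u = 0, v = 1 ↦ 0  <
u = 0, v = 2 ↦ 0  <
u = 0, v = 3 ↦ 0  <
u = 1, v = 0 ↦ 0  <
u = 1, v = 1 ↦ 1  <
u = 1, v = 2 ↦ 1  <
u = 1, v = 3 ↦ 1  <
u = 2, v = 0 ↦ 0  <
u = 2, v = 1 ↦ 1  <
u = 2, v = 2 ↦ 2  <
u = 2, v = 3 ↦ 2  <
u = 3, v = 0 ↦ 0  <
u = 3, v = 1 ↦ 1  <
u = 3, v = 2 ↦ 2  <
u = 3, v = 3 ↦ 3  ≥
So 1 of the 16 assignments meets the threshold.

1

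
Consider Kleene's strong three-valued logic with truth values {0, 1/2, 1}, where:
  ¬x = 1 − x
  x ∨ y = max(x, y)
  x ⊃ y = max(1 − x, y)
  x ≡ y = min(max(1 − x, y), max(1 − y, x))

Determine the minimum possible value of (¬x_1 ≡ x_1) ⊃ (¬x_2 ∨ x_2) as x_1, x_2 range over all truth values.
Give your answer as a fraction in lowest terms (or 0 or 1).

Take x_1 = 1/2, x_2 = 1/2:
¬x_1 = ¬1/2 = 1/2
¬x_1 ≡ x_1 = 1/2 ≡ 1/2 = 1/2
¬x_2 = ¬1/2 = 1/2
¬x_2 ∨ x_2 = 1/2 ∨ 1/2 = 1/2
(¬x_1 ≡ x_1) ⊃ (¬x_2 ∨ x_2) = 1/2 ⊃ 1/2 = 1/2
No assignment yields a value below 1/2, so this is the minimum.

1/2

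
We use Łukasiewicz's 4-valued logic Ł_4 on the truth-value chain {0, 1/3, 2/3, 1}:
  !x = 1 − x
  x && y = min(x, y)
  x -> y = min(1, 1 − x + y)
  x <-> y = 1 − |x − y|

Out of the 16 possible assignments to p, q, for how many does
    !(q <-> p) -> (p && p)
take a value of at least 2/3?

14

p = 0, q = 0 ↦ 1  ≥
p = 0, q = 1/3 ↦ 2/3  ≥
p = 0, q = 2/3 ↦ 1/3  <
p = 0, q = 1 ↦ 0  <
p = 1/3, q = 0 ↦ 1  ≥
p = 1/3, q = 1/3 ↦ 1  ≥
p = 1/3, q = 2/3 ↦ 1  ≥
p = 1/3, q = 1 ↦ 2/3  ≥
p = 2/3, q = 0 ↦ 1  ≥
p = 2/3, q = 1/3 ↦ 1  ≥
p = 2/3, q = 2/3 ↦ 1  ≥
p = 2/3, q = 1 ↦ 1  ≥
p = 1, q = 0 ↦ 1  ≥
p = 1, q = 1/3 ↦ 1  ≥
p = 1, q = 2/3 ↦ 1  ≥
p = 1, q = 1 ↦ 1  ≥
So 14 of the 16 assignments meet the threshold.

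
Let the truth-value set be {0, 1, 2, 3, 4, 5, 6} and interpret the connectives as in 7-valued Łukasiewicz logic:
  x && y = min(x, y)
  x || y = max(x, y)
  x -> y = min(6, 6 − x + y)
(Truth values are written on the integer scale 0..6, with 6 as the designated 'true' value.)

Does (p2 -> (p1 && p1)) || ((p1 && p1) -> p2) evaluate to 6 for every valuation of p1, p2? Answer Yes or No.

Yes

At p1 = 4, p2 = 5, for instance:
p1 && p1 = 4 && 4 = 4
p2 -> (p1 && p1) = 5 -> 4 = 5
(p1 && p1) -> p2 = 4 -> 5 = 6
(p2 -> (p1 && p1)) || ((p1 && p1) -> p2) = 5 || 6 = 6
and checking the remaining 48 assignments likewise gives ≥ 6 in every case.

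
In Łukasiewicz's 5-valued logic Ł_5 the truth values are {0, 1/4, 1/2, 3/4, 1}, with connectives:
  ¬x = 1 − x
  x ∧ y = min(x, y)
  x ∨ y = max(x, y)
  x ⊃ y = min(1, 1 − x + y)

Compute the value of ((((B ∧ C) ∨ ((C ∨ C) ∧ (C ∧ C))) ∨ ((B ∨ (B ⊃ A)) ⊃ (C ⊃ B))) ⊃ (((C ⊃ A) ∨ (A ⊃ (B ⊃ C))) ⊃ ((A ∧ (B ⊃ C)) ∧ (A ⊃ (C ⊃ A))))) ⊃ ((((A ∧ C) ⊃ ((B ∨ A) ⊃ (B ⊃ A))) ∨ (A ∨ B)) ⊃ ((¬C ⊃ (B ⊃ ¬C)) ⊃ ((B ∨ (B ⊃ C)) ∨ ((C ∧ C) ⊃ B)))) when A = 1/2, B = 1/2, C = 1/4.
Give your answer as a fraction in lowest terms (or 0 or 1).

B ∧ C = 1/2 ∧ 1/4 = 1/4
C ∨ C = 1/4 ∨ 1/4 = 1/4
C ∧ C = 1/4 ∧ 1/4 = 1/4
(C ∨ C) ∧ (C ∧ C) = 1/4 ∧ 1/4 = 1/4
(B ∧ C) ∨ ((C ∨ C) ∧ (C ∧ C)) = 1/4 ∨ 1/4 = 1/4
B ⊃ A = 1/2 ⊃ 1/2 = 1
B ∨ (B ⊃ A) = 1/2 ∨ 1 = 1
C ⊃ B = 1/4 ⊃ 1/2 = 1
(B ∨ (B ⊃ A)) ⊃ (C ⊃ B) = 1 ⊃ 1 = 1
((B ∧ C) ∨ ((C ∨ C) ∧ (C ∧ C))) ∨ ((B ∨ (B ⊃ A)) ⊃ (C ⊃ B)) = 1/4 ∨ 1 = 1
C ⊃ A = 1/4 ⊃ 1/2 = 1
B ⊃ C = 1/2 ⊃ 1/4 = 3/4
A ⊃ (B ⊃ C) = 1/2 ⊃ 3/4 = 1
(C ⊃ A) ∨ (A ⊃ (B ⊃ C)) = 1 ∨ 1 = 1
B ⊃ C = 1/2 ⊃ 1/4 = 3/4
A ∧ (B ⊃ C) = 1/2 ∧ 3/4 = 1/2
C ⊃ A = 1/4 ⊃ 1/2 = 1
A ⊃ (C ⊃ A) = 1/2 ⊃ 1 = 1
(A ∧ (B ⊃ C)) ∧ (A ⊃ (C ⊃ A)) = 1/2 ∧ 1 = 1/2
((C ⊃ A) ∨ (A ⊃ (B ⊃ C))) ⊃ ((A ∧ (B ⊃ C)) ∧ (A ⊃ (C ⊃ A))) = 1 ⊃ 1/2 = 1/2
(((B ∧ C) ∨ ((C ∨ C) ∧ (C ∧ C))) ∨ ((B ∨ (B ⊃ A)) ⊃ (C ⊃ B))) ⊃ (((C ⊃ A) ∨ (A ⊃ (B ⊃ C))) ⊃ ((A ∧ (B ⊃ C)) ∧ (A ⊃ (C ⊃ A)))) = 1 ⊃ 1/2 = 1/2
A ∧ C = 1/2 ∧ 1/4 = 1/4
B ∨ A = 1/2 ∨ 1/2 = 1/2
B ⊃ A = 1/2 ⊃ 1/2 = 1
(B ∨ A) ⊃ (B ⊃ A) = 1/2 ⊃ 1 = 1
(A ∧ C) ⊃ ((B ∨ A) ⊃ (B ⊃ A)) = 1/4 ⊃ 1 = 1
A ∨ B = 1/2 ∨ 1/2 = 1/2
((A ∧ C) ⊃ ((B ∨ A) ⊃ (B ⊃ A))) ∨ (A ∨ B) = 1 ∨ 1/2 = 1
¬C = ¬1/4 = 3/4
¬C = ¬1/4 = 3/4
B ⊃ ¬C = 1/2 ⊃ 3/4 = 1
¬C ⊃ (B ⊃ ¬C) = 3/4 ⊃ 1 = 1
B ⊃ C = 1/2 ⊃ 1/4 = 3/4
B ∨ (B ⊃ C) = 1/2 ∨ 3/4 = 3/4
C ∧ C = 1/4 ∧ 1/4 = 1/4
(C ∧ C) ⊃ B = 1/4 ⊃ 1/2 = 1
(B ∨ (B ⊃ C)) ∨ ((C ∧ C) ⊃ B) = 3/4 ∨ 1 = 1
(¬C ⊃ (B ⊃ ¬C)) ⊃ ((B ∨ (B ⊃ C)) ∨ ((C ∧ C) ⊃ B)) = 1 ⊃ 1 = 1
(((A ∧ C) ⊃ ((B ∨ A) ⊃ (B ⊃ A))) ∨ (A ∨ B)) ⊃ ((¬C ⊃ (B ⊃ ¬C)) ⊃ ((B ∨ (B ⊃ C)) ∨ ((C ∧ C) ⊃ B))) = 1 ⊃ 1 = 1
((((B ∧ C) ∨ ((C ∨ C) ∧ (C ∧ C))) ∨ ((B ∨ (B ⊃ A)) ⊃ (C ⊃ B))) ⊃ (((C ⊃ A) ∨ (A ⊃ (B ⊃ C))) ⊃ ((A ∧ (B ⊃ C)) ∧ (A ⊃ (C ⊃ A))))) ⊃ ((((A ∧ C) ⊃ ((B ∨ A) ⊃ (B ⊃ A))) ∨ (A ∨ B)) ⊃ ((¬C ⊃ (B ⊃ ¬C)) ⊃ ((B ∨ (B ⊃ C)) ∨ ((C ∧ C) ⊃ B)))) = 1/2 ⊃ 1 = 1

1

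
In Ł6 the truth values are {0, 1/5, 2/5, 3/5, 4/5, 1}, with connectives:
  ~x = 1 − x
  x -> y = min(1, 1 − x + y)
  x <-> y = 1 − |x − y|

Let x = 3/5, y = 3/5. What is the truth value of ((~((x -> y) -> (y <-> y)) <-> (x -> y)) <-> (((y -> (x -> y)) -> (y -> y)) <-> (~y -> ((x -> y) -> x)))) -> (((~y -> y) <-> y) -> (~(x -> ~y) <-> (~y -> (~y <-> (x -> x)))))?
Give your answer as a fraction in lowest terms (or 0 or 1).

x -> y = 3/5 -> 3/5 = 1
y <-> y = 3/5 <-> 3/5 = 1
(x -> y) -> (y <-> y) = 1 -> 1 = 1
~((x -> y) -> (y <-> y)) = ~1 = 0
x -> y = 3/5 -> 3/5 = 1
~((x -> y) -> (y <-> y)) <-> (x -> y) = 0 <-> 1 = 0
x -> y = 3/5 -> 3/5 = 1
y -> (x -> y) = 3/5 -> 1 = 1
y -> y = 3/5 -> 3/5 = 1
(y -> (x -> y)) -> (y -> y) = 1 -> 1 = 1
~y = ~3/5 = 2/5
x -> y = 3/5 -> 3/5 = 1
(x -> y) -> x = 1 -> 3/5 = 3/5
~y -> ((x -> y) -> x) = 2/5 -> 3/5 = 1
((y -> (x -> y)) -> (y -> y)) <-> (~y -> ((x -> y) -> x)) = 1 <-> 1 = 1
(~((x -> y) -> (y <-> y)) <-> (x -> y)) <-> (((y -> (x -> y)) -> (y -> y)) <-> (~y -> ((x -> y) -> x))) = 0 <-> 1 = 0
~y = ~3/5 = 2/5
~y -> y = 2/5 -> 3/5 = 1
(~y -> y) <-> y = 1 <-> 3/5 = 3/5
~y = ~3/5 = 2/5
x -> ~y = 3/5 -> 2/5 = 4/5
~(x -> ~y) = ~4/5 = 1/5
~y = ~3/5 = 2/5
~y = ~3/5 = 2/5
x -> x = 3/5 -> 3/5 = 1
~y <-> (x -> x) = 2/5 <-> 1 = 2/5
~y -> (~y <-> (x -> x)) = 2/5 -> 2/5 = 1
~(x -> ~y) <-> (~y -> (~y <-> (x -> x))) = 1/5 <-> 1 = 1/5
((~y -> y) <-> y) -> (~(x -> ~y) <-> (~y -> (~y <-> (x -> x)))) = 3/5 -> 1/5 = 3/5
((~((x -> y) -> (y <-> y)) <-> (x -> y)) <-> (((y -> (x -> y)) -> (y -> y)) <-> (~y -> ((x -> y) -> x)))) -> (((~y -> y) <-> y) -> (~(x -> ~y) <-> (~y -> (~y <-> (x -> x))))) = 0 -> 3/5 = 1

1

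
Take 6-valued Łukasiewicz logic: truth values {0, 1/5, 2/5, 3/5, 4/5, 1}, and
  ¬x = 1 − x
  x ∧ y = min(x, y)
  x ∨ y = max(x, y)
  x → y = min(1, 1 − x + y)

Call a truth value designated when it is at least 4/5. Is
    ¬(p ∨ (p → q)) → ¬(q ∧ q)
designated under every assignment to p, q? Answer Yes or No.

Yes

At p = 3/5, q = 1/5, for instance:
p → q = 3/5 → 1/5 = 3/5
p ∨ (p → q) = 3/5 ∨ 3/5 = 3/5
¬(p ∨ (p → q)) = ¬3/5 = 2/5
q ∧ q = 1/5 ∧ 1/5 = 1/5
¬(q ∧ q) = ¬1/5 = 4/5
¬(p ∨ (p → q)) → ¬(q ∧ q) = 2/5 → 4/5 = 1
and checking the remaining 35 assignments likewise gives ≥ 4/5 in every case.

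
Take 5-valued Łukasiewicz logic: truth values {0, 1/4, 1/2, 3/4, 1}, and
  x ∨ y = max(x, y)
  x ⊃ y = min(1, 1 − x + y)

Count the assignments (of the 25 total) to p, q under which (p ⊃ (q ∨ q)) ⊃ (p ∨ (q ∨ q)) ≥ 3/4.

18

value 1: 13 assignments (counts)
value 3/4: 5 assignments (counts)
value 1/2: 4 assignments
value 1/4: 2 assignments
value 0: 1 assignment
So 18 of the 25 assignments meet the threshold.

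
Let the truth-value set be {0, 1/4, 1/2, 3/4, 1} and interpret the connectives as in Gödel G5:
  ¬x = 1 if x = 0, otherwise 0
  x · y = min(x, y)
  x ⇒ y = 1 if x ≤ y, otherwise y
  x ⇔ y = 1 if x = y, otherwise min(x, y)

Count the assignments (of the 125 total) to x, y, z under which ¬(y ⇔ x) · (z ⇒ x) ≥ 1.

value 1: 18 assignments (counts)
value 3/4: 1 assignment
value 1/2: 2 assignments
value 1/4: 3 assignments
value 0: 101 assignments
So 18 of the 125 assignments meet the threshold.

18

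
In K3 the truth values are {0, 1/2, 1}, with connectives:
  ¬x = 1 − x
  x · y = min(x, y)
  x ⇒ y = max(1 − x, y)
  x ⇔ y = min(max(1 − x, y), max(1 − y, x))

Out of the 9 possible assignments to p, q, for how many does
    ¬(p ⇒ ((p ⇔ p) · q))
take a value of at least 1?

1

p = 0, q = 0 ↦ 0  <
p = 0, q = 1/2 ↦ 0  <
p = 0, q = 1 ↦ 0  <
p = 1/2, q = 0 ↦ 1/2  <
p = 1/2, q = 1/2 ↦ 1/2  <
p = 1/2, q = 1 ↦ 1/2  <
p = 1, q = 0 ↦ 1  ≥
p = 1, q = 1/2 ↦ 1/2  <
p = 1, q = 1 ↦ 0  <
So 1 of the 9 assignments meets the threshold.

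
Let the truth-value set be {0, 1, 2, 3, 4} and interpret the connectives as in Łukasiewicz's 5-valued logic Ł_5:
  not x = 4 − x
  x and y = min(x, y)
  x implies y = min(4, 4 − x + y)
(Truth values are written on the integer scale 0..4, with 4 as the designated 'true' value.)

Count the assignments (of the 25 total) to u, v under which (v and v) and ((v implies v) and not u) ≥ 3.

4

value 4: 1 assignment (counts)
value 3: 3 assignments (counts)
value 2: 5 assignments
value 1: 7 assignments
value 0: 9 assignments
So 4 of the 25 assignments meet the threshold.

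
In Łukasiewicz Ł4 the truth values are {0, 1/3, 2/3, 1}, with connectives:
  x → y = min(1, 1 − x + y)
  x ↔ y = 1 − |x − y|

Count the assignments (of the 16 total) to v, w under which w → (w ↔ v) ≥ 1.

v = 0, w = 0 ↦ 1  ≥
v = 0, w = 1/3 ↦ 1  ≥
v = 0, w = 2/3 ↦ 2/3  <
v = 0, w = 1 ↦ 0  <
v = 1/3, w = 0 ↦ 1  ≥
v = 1/3, w = 1/3 ↦ 1  ≥
v = 1/3, w = 2/3 ↦ 1  ≥
v = 1/3, w = 1 ↦ 1/3  <
v = 2/3, w = 0 ↦ 1  ≥
v = 2/3, w = 1/3 ↦ 1  ≥
v = 2/3, w = 2/3 ↦ 1  ≥
v = 2/3, w = 1 ↦ 2/3  <
v = 1, w = 0 ↦ 1  ≥
v = 1, w = 1/3 ↦ 1  ≥
v = 1, w = 2/3 ↦ 1  ≥
v = 1, w = 1 ↦ 1  ≥
So 12 of the 16 assignments meet the threshold.

12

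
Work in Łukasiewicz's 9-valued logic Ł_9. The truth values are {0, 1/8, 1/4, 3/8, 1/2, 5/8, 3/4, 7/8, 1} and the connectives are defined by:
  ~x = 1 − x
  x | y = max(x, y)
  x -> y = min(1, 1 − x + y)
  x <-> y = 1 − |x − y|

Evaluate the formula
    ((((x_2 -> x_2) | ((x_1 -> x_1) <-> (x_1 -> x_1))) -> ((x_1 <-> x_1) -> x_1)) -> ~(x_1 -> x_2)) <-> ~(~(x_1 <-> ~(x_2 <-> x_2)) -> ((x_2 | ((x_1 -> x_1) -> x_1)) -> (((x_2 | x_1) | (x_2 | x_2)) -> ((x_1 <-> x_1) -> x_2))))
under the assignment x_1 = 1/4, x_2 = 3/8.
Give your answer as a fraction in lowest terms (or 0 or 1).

1/4

x_2 -> x_2 = 3/8 -> 3/8 = 1
x_1 -> x_1 = 1/4 -> 1/4 = 1
x_1 -> x_1 = 1/4 -> 1/4 = 1
(x_1 -> x_1) <-> (x_1 -> x_1) = 1 <-> 1 = 1
(x_2 -> x_2) | ((x_1 -> x_1) <-> (x_1 -> x_1)) = 1 | 1 = 1
x_1 <-> x_1 = 1/4 <-> 1/4 = 1
(x_1 <-> x_1) -> x_1 = 1 -> 1/4 = 1/4
((x_2 -> x_2) | ((x_1 -> x_1) <-> (x_1 -> x_1))) -> ((x_1 <-> x_1) -> x_1) = 1 -> 1/4 = 1/4
x_1 -> x_2 = 1/4 -> 3/8 = 1
~(x_1 -> x_2) = ~1 = 0
(((x_2 -> x_2) | ((x_1 -> x_1) <-> (x_1 -> x_1))) -> ((x_1 <-> x_1) -> x_1)) -> ~(x_1 -> x_2) = 1/4 -> 0 = 3/4
x_2 <-> x_2 = 3/8 <-> 3/8 = 1
~(x_2 <-> x_2) = ~1 = 0
x_1 <-> ~(x_2 <-> x_2) = 1/4 <-> 0 = 3/4
~(x_1 <-> ~(x_2 <-> x_2)) = ~3/4 = 1/4
x_1 -> x_1 = 1/4 -> 1/4 = 1
(x_1 -> x_1) -> x_1 = 1 -> 1/4 = 1/4
x_2 | ((x_1 -> x_1) -> x_1) = 3/8 | 1/4 = 3/8
x_2 | x_1 = 3/8 | 1/4 = 3/8
x_2 | x_2 = 3/8 | 3/8 = 3/8
(x_2 | x_1) | (x_2 | x_2) = 3/8 | 3/8 = 3/8
x_1 <-> x_1 = 1/4 <-> 1/4 = 1
(x_1 <-> x_1) -> x_2 = 1 -> 3/8 = 3/8
((x_2 | x_1) | (x_2 | x_2)) -> ((x_1 <-> x_1) -> x_2) = 3/8 -> 3/8 = 1
(x_2 | ((x_1 -> x_1) -> x_1)) -> (((x_2 | x_1) | (x_2 | x_2)) -> ((x_1 <-> x_1) -> x_2)) = 3/8 -> 1 = 1
~(x_1 <-> ~(x_2 <-> x_2)) -> ((x_2 | ((x_1 -> x_1) -> x_1)) -> (((x_2 | x_1) | (x_2 | x_2)) -> ((x_1 <-> x_1) -> x_2))) = 1/4 -> 1 = 1
~(~(x_1 <-> ~(x_2 <-> x_2)) -> ((x_2 | ((x_1 -> x_1) -> x_1)) -> (((x_2 | x_1) | (x_2 | x_2)) -> ((x_1 <-> x_1) -> x_2)))) = ~1 = 0
((((x_2 -> x_2) | ((x_1 -> x_1) <-> (x_1 -> x_1))) -> ((x_1 <-> x_1) -> x_1)) -> ~(x_1 -> x_2)) <-> ~(~(x_1 <-> ~(x_2 <-> x_2)) -> ((x_2 | ((x_1 -> x_1) -> x_1)) -> (((x_2 | x_1) | (x_2 | x_2)) -> ((x_1 <-> x_1) -> x_2)))) = 3/4 <-> 0 = 1/4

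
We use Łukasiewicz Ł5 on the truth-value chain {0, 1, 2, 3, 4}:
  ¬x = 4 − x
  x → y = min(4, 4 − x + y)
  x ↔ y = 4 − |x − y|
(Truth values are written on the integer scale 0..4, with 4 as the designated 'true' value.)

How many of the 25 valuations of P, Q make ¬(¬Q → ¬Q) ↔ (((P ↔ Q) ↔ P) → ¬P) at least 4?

1

value 4: 1 assignment (counts)
value 3: 3 assignments
value 2: 5 assignments
value 1: 5 assignments
value 0: 11 assignments
So 1 of the 25 assignments meets the threshold.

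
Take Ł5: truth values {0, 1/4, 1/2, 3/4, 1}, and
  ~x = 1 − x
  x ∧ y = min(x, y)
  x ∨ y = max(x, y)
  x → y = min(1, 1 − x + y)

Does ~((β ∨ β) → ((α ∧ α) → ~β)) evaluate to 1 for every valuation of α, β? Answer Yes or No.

No

Counterexample: take α = 0, β = 0.
β ∨ β = 0 ∨ 0 = 0
α ∧ α = 0 ∧ 0 = 0
~β = ~0 = 1
(α ∧ α) → ~β = 0 → 1 = 1
(β ∨ β) → ((α ∧ α) → ~β) = 0 → 1 = 1
~((β ∨ β) → ((α ∧ α) → ~β)) = ~1 = 0
This gives 0 ≠ 1.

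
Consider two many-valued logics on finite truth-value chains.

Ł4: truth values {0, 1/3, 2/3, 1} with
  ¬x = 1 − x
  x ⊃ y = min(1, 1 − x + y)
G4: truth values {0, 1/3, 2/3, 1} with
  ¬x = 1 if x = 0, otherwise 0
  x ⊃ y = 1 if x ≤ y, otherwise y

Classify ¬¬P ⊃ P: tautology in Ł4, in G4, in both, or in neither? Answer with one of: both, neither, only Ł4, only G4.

only Ł4

In Ł4: every assignment gives 1 — tautology.
In G4: at P = 1/3 the value is 1/3 — not a tautology.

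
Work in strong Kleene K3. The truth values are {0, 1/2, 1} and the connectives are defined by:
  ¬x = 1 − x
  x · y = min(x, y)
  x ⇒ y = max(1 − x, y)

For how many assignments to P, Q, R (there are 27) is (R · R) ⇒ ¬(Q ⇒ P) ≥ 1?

11

value 1: 11 assignments (counts)
value 1/2: 11 assignments
value 0: 5 assignments
So 11 of the 27 assignments meet the threshold.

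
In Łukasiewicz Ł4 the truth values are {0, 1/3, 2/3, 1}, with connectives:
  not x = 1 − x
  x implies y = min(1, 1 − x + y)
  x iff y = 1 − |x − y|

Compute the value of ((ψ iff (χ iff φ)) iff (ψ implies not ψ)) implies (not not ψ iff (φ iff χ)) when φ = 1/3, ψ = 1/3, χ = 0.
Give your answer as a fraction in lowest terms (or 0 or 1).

1

χ iff φ = 0 iff 1/3 = 2/3
ψ iff (χ iff φ) = 1/3 iff 2/3 = 2/3
not ψ = not 1/3 = 2/3
ψ implies not ψ = 1/3 implies 2/3 = 1
(ψ iff (χ iff φ)) iff (ψ implies not ψ) = 2/3 iff 1 = 2/3
not ψ = not 1/3 = 2/3
not not ψ = not 2/3 = 1/3
φ iff χ = 1/3 iff 0 = 2/3
not not ψ iff (φ iff χ) = 1/3 iff 2/3 = 2/3
((ψ iff (χ iff φ)) iff (ψ implies not ψ)) implies (not not ψ iff (φ iff χ)) = 2/3 implies 2/3 = 1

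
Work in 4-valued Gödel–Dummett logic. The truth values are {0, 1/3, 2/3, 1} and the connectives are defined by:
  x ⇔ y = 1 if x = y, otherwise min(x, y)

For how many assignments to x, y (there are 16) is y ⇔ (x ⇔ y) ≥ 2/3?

x = 0, y = 0 ↦ 0  <
x = 0, y = 1/3 ↦ 0  <
x = 0, y = 2/3 ↦ 0  <
x = 0, y = 1 ↦ 0  <
x = 1/3, y = 0 ↦ 1  ≥
x = 1/3, y = 1/3 ↦ 1/3  <
x = 1/3, y = 2/3 ↦ 1/3  <
x = 1/3, y = 1 ↦ 1/3  <
x = 2/3, y = 0 ↦ 1  ≥
x = 2/3, y = 1/3 ↦ 1  ≥
x = 2/3, y = 2/3 ↦ 2/3  ≥
x = 2/3, y = 1 ↦ 2/3  ≥
x = 1, y = 0 ↦ 1  ≥
x = 1, y = 1/3 ↦ 1  ≥
x = 1, y = 2/3 ↦ 1  ≥
x = 1, y = 1 ↦ 1  ≥
So 9 of the 16 assignments meet the threshold.

9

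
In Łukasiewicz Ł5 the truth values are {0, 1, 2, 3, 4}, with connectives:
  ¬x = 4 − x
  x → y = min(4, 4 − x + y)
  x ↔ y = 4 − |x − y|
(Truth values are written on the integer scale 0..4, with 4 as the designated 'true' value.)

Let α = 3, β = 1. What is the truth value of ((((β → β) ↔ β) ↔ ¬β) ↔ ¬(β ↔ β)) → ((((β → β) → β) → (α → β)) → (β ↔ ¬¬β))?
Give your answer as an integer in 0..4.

4

β → β = 1 → 1 = 4
(β → β) ↔ β = 4 ↔ 1 = 1
¬β = ¬1 = 3
((β → β) ↔ β) ↔ ¬β = 1 ↔ 3 = 2
β ↔ β = 1 ↔ 1 = 4
¬(β ↔ β) = ¬4 = 0
(((β → β) ↔ β) ↔ ¬β) ↔ ¬(β ↔ β) = 2 ↔ 0 = 2
β → β = 1 → 1 = 4
(β → β) → β = 4 → 1 = 1
α → β = 3 → 1 = 2
((β → β) → β) → (α → β) = 1 → 2 = 4
¬β = ¬1 = 3
¬¬β = ¬3 = 1
β ↔ ¬¬β = 1 ↔ 1 = 4
(((β → β) → β) → (α → β)) → (β ↔ ¬¬β) = 4 → 4 = 4
((((β → β) ↔ β) ↔ ¬β) ↔ ¬(β ↔ β)) → ((((β → β) → β) → (α → β)) → (β ↔ ¬¬β)) = 2 → 4 = 4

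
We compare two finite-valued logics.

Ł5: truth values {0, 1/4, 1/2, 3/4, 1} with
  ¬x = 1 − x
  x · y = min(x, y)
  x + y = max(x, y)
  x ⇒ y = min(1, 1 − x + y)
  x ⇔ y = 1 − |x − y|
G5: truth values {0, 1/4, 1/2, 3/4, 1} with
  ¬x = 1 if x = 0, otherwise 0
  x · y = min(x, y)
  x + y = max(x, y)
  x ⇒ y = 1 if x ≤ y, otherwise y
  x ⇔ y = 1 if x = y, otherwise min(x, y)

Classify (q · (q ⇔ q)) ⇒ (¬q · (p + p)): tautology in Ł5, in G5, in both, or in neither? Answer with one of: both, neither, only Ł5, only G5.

In Ł5: at p = 0, q = 1/4 the value is 3/4 — not a tautology.
In G5: at p = 0, q = 1/4 the value is 0 — not a tautology.

neither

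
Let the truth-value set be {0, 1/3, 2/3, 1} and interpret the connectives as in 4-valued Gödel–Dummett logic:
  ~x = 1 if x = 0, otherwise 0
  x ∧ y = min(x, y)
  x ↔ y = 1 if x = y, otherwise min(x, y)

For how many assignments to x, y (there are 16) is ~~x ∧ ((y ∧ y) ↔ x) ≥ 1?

3

x = 0, y = 0 ↦ 0  <
x = 0, y = 1/3 ↦ 0  <
x = 0, y = 2/3 ↦ 0  <
x = 0, y = 1 ↦ 0  <
x = 1/3, y = 0 ↦ 0  <
x = 1/3, y = 1/3 ↦ 1  ≥
x = 1/3, y = 2/3 ↦ 1/3  <
x = 1/3, y = 1 ↦ 1/3  <
x = 2/3, y = 0 ↦ 0  <
x = 2/3, y = 1/3 ↦ 1/3  <
x = 2/3, y = 2/3 ↦ 1  ≥
x = 2/3, y = 1 ↦ 2/3  <
x = 1, y = 0 ↦ 0  <
x = 1, y = 1/3 ↦ 1/3  <
x = 1, y = 2/3 ↦ 2/3  <
x = 1, y = 1 ↦ 1  ≥
So 3 of the 16 assignments meet the threshold.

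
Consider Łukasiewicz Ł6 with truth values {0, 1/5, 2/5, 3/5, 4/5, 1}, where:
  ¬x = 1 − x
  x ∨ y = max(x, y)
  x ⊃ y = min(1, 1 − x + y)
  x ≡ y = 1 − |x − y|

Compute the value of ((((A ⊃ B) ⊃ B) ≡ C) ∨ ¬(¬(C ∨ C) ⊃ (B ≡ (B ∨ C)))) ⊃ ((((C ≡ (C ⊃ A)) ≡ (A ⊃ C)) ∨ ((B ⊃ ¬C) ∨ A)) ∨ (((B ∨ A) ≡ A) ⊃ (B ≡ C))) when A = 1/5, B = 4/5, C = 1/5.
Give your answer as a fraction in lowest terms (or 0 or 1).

A ⊃ B = 1/5 ⊃ 4/5 = 1
(A ⊃ B) ⊃ B = 1 ⊃ 4/5 = 4/5
((A ⊃ B) ⊃ B) ≡ C = 4/5 ≡ 1/5 = 2/5
C ∨ C = 1/5 ∨ 1/5 = 1/5
¬(C ∨ C) = ¬1/5 = 4/5
B ∨ C = 4/5 ∨ 1/5 = 4/5
B ≡ (B ∨ C) = 4/5 ≡ 4/5 = 1
¬(C ∨ C) ⊃ (B ≡ (B ∨ C)) = 4/5 ⊃ 1 = 1
¬(¬(C ∨ C) ⊃ (B ≡ (B ∨ C))) = ¬1 = 0
(((A ⊃ B) ⊃ B) ≡ C) ∨ ¬(¬(C ∨ C) ⊃ (B ≡ (B ∨ C))) = 2/5 ∨ 0 = 2/5
C ⊃ A = 1/5 ⊃ 1/5 = 1
C ≡ (C ⊃ A) = 1/5 ≡ 1 = 1/5
A ⊃ C = 1/5 ⊃ 1/5 = 1
(C ≡ (C ⊃ A)) ≡ (A ⊃ C) = 1/5 ≡ 1 = 1/5
¬C = ¬1/5 = 4/5
B ⊃ ¬C = 4/5 ⊃ 4/5 = 1
(B ⊃ ¬C) ∨ A = 1 ∨ 1/5 = 1
((C ≡ (C ⊃ A)) ≡ (A ⊃ C)) ∨ ((B ⊃ ¬C) ∨ A) = 1/5 ∨ 1 = 1
B ∨ A = 4/5 ∨ 1/5 = 4/5
(B ∨ A) ≡ A = 4/5 ≡ 1/5 = 2/5
B ≡ C = 4/5 ≡ 1/5 = 2/5
((B ∨ A) ≡ A) ⊃ (B ≡ C) = 2/5 ⊃ 2/5 = 1
(((C ≡ (C ⊃ A)) ≡ (A ⊃ C)) ∨ ((B ⊃ ¬C) ∨ A)) ∨ (((B ∨ A) ≡ A) ⊃ (B ≡ C)) = 1 ∨ 1 = 1
((((A ⊃ B) ⊃ B) ≡ C) ∨ ¬(¬(C ∨ C) ⊃ (B ≡ (B ∨ C)))) ⊃ ((((C ≡ (C ⊃ A)) ≡ (A ⊃ C)) ∨ ((B ⊃ ¬C) ∨ A)) ∨ (((B ∨ A) ≡ A) ⊃ (B ≡ C))) = 2/5 ⊃ 1 = 1

1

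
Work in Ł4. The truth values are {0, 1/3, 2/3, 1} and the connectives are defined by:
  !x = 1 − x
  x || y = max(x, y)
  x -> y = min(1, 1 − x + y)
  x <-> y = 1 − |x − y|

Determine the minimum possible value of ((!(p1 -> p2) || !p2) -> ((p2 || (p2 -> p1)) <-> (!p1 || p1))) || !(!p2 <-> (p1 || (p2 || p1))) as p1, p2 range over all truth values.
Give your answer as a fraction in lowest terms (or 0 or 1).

Take p1 = 1/3, p2 = 0:
p1 -> p2 = 1/3 -> 0 = 2/3
!(p1 -> p2) = !2/3 = 1/3
!p2 = !0 = 1
!(p1 -> p2) || !p2 = 1/3 || 1 = 1
p2 -> p1 = 0 -> 1/3 = 1
p2 || (p2 -> p1) = 0 || 1 = 1
!p1 = !1/3 = 2/3
!p1 || p1 = 2/3 || 1/3 = 2/3
(p2 || (p2 -> p1)) <-> (!p1 || p1) = 1 <-> 2/3 = 2/3
(!(p1 -> p2) || !p2) -> ((p2 || (p2 -> p1)) <-> (!p1 || p1)) = 1 -> 2/3 = 2/3
!p2 = !0 = 1
p2 || p1 = 0 || 1/3 = 1/3
p1 || (p2 || p1) = 1/3 || 1/3 = 1/3
!p2 <-> (p1 || (p2 || p1)) = 1 <-> 1/3 = 1/3
!(!p2 <-> (p1 || (p2 || p1))) = !1/3 = 2/3
((!(p1 -> p2) || !p2) -> ((p2 || (p2 -> p1)) <-> (!p1 || p1))) || !(!p2 <-> (p1 || (p2 || p1))) = 2/3 || 2/3 = 2/3
No assignment yields a value below 2/3, so this is the minimum.

2/3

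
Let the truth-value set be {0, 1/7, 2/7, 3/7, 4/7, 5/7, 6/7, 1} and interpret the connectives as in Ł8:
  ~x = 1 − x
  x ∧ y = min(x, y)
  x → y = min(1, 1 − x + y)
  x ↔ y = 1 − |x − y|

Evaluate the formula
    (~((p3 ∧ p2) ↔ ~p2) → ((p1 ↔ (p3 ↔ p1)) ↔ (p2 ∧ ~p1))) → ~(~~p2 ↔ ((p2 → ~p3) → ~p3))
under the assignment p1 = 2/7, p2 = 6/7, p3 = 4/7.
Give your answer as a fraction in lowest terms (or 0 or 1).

0

p3 ∧ p2 = 4/7 ∧ 6/7 = 4/7
~p2 = ~6/7 = 1/7
(p3 ∧ p2) ↔ ~p2 = 4/7 ↔ 1/7 = 4/7
~((p3 ∧ p2) ↔ ~p2) = ~4/7 = 3/7
p3 ↔ p1 = 4/7 ↔ 2/7 = 5/7
p1 ↔ (p3 ↔ p1) = 2/7 ↔ 5/7 = 4/7
~p1 = ~2/7 = 5/7
p2 ∧ ~p1 = 6/7 ∧ 5/7 = 5/7
(p1 ↔ (p3 ↔ p1)) ↔ (p2 ∧ ~p1) = 4/7 ↔ 5/7 = 6/7
~((p3 ∧ p2) ↔ ~p2) → ((p1 ↔ (p3 ↔ p1)) ↔ (p2 ∧ ~p1)) = 3/7 → 6/7 = 1
~p2 = ~6/7 = 1/7
~~p2 = ~1/7 = 6/7
~p3 = ~4/7 = 3/7
p2 → ~p3 = 6/7 → 3/7 = 4/7
~p3 = ~4/7 = 3/7
(p2 → ~p3) → ~p3 = 4/7 → 3/7 = 6/7
~~p2 ↔ ((p2 → ~p3) → ~p3) = 6/7 ↔ 6/7 = 1
~(~~p2 ↔ ((p2 → ~p3) → ~p3)) = ~1 = 0
(~((p3 ∧ p2) ↔ ~p2) → ((p1 ↔ (p3 ↔ p1)) ↔ (p2 ∧ ~p1))) → ~(~~p2 ↔ ((p2 → ~p3) → ~p3)) = 1 → 0 = 0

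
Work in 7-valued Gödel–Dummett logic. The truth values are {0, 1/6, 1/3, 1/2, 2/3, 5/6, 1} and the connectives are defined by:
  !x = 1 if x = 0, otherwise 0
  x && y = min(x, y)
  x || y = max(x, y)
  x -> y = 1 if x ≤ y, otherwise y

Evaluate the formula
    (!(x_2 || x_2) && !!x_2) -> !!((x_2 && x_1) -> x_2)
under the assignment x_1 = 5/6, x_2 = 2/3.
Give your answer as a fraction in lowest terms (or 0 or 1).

x_2 || x_2 = 2/3 || 2/3 = 2/3
!(x_2 || x_2) = !2/3 = 0
!x_2 = !2/3 = 0
!!x_2 = !0 = 1
!(x_2 || x_2) && !!x_2 = 0 && 1 = 0
x_2 && x_1 = 2/3 && 5/6 = 2/3
(x_2 && x_1) -> x_2 = 2/3 -> 2/3 = 1
!((x_2 && x_1) -> x_2) = !1 = 0
!!((x_2 && x_1) -> x_2) = !0 = 1
(!(x_2 || x_2) && !!x_2) -> !!((x_2 && x_1) -> x_2) = 0 -> 1 = 1

1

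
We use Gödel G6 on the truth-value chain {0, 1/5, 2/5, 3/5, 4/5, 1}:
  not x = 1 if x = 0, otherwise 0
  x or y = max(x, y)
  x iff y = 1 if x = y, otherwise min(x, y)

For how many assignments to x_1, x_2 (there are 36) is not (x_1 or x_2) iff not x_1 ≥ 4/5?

31

value 1: 31 assignments (counts)
value 0: 5 assignments
So 31 of the 36 assignments meet the threshold.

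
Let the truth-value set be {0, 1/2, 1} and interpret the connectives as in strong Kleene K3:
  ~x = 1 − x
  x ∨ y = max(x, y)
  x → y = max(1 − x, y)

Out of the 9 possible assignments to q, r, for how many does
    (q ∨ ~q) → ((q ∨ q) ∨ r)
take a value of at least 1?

q = 0, r = 0 ↦ 0  <
q = 0, r = 1/2 ↦ 1/2  <
q = 0, r = 1 ↦ 1  ≥
q = 1/2, r = 0 ↦ 1/2  <
q = 1/2, r = 1/2 ↦ 1/2  <
q = 1/2, r = 1 ↦ 1  ≥
q = 1, r = 0 ↦ 1  ≥
q = 1, r = 1/2 ↦ 1  ≥
q = 1, r = 1 ↦ 1  ≥
So 5 of the 9 assignments meet the threshold.

5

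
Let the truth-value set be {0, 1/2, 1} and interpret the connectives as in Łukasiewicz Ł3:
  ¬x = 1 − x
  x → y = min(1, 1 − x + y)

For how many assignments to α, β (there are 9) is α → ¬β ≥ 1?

6

α = 0, β = 0 ↦ 1  ≥
α = 0, β = 1/2 ↦ 1  ≥
α = 0, β = 1 ↦ 1  ≥
α = 1/2, β = 0 ↦ 1  ≥
α = 1/2, β = 1/2 ↦ 1  ≥
α = 1/2, β = 1 ↦ 1/2  <
α = 1, β = 0 ↦ 1  ≥
α = 1, β = 1/2 ↦ 1/2  <
α = 1, β = 1 ↦ 0  <
So 6 of the 9 assignments meet the threshold.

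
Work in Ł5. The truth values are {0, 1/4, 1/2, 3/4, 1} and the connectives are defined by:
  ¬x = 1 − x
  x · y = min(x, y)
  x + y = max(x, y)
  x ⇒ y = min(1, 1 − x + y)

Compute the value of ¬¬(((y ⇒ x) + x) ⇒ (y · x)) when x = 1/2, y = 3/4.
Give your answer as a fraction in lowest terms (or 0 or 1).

y ⇒ x = 3/4 ⇒ 1/2 = 3/4
(y ⇒ x) + x = 3/4 + 1/2 = 3/4
y · x = 3/4 · 1/2 = 1/2
((y ⇒ x) + x) ⇒ (y · x) = 3/4 ⇒ 1/2 = 3/4
¬(((y ⇒ x) + x) ⇒ (y · x)) = ¬3/4 = 1/4
¬¬(((y ⇒ x) + x) ⇒ (y · x)) = ¬1/4 = 3/4

3/4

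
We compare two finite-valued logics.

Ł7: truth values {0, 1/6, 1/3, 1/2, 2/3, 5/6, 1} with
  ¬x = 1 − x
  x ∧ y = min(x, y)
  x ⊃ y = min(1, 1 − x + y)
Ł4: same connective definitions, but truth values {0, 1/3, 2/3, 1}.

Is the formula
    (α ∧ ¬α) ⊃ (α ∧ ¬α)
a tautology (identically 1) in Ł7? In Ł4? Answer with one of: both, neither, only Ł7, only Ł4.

In Ł7: every assignment gives 1 — tautology.
In Ł4: every assignment gives 1 — tautology.

both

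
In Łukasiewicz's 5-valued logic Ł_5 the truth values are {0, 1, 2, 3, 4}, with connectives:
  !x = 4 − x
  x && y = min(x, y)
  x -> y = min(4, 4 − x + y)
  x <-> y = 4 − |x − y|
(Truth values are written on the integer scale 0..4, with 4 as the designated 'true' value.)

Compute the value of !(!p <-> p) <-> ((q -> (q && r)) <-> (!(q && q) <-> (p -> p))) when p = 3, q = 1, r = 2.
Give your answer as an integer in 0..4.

!p = !3 = 1
!p <-> p = 1 <-> 3 = 2
!(!p <-> p) = !2 = 2
q && r = 1 && 2 = 1
q -> (q && r) = 1 -> 1 = 4
q && q = 1 && 1 = 1
!(q && q) = !1 = 3
p -> p = 3 -> 3 = 4
!(q && q) <-> (p -> p) = 3 <-> 4 = 3
(q -> (q && r)) <-> (!(q && q) <-> (p -> p)) = 4 <-> 3 = 3
!(!p <-> p) <-> ((q -> (q && r)) <-> (!(q && q) <-> (p -> p))) = 2 <-> 3 = 3

3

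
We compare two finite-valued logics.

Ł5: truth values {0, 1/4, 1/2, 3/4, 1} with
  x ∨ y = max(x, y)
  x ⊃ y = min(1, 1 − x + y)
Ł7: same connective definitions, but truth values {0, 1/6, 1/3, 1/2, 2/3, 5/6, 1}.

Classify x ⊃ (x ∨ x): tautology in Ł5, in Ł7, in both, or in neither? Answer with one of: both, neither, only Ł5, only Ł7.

both

In Ł5: every assignment gives 1 — tautology.
In Ł7: every assignment gives 1 — tautology.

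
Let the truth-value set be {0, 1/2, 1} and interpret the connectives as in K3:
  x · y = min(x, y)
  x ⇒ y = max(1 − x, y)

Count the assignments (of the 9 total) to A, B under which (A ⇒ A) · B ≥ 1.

2

A = 0, B = 0 ↦ 0  <
A = 0, B = 1/2 ↦ 1/2  <
A = 0, B = 1 ↦ 1  ≥
A = 1/2, B = 0 ↦ 0  <
A = 1/2, B = 1/2 ↦ 1/2  <
A = 1/2, B = 1 ↦ 1/2  <
A = 1, B = 0 ↦ 0  <
A = 1, B = 1/2 ↦ 1/2  <
A = 1, B = 1 ↦ 1  ≥
So 2 of the 9 assignments meet the threshold.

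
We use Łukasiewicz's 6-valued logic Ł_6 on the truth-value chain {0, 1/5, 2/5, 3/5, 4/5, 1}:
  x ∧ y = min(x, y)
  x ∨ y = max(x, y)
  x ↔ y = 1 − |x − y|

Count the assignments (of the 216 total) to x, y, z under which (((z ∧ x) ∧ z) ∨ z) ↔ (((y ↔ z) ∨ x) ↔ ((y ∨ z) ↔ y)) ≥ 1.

42

value 1: 42 assignments (counts)
value 4/5: 52 assignments
value 3/5: 46 assignments
value 2/5: 38 assignments
value 1/5: 26 assignments
value 0: 12 assignments
So 42 of the 216 assignments meet the threshold.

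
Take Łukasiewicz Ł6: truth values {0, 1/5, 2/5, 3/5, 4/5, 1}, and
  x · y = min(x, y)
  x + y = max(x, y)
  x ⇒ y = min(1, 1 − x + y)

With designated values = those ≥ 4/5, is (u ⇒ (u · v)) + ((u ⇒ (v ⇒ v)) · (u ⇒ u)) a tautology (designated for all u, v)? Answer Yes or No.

Yes

At u = 3/5, v = 1, for instance:
u · v = 3/5 · 1 = 3/5
u ⇒ (u · v) = 3/5 ⇒ 3/5 = 1
v ⇒ v = 1 ⇒ 1 = 1
u ⇒ (v ⇒ v) = 3/5 ⇒ 1 = 1
u ⇒ u = 3/5 ⇒ 3/5 = 1
(u ⇒ (v ⇒ v)) · (u ⇒ u) = 1 · 1 = 1
(u ⇒ (u · v)) + ((u ⇒ (v ⇒ v)) · (u ⇒ u)) = 1 + 1 = 1
and checking the remaining 35 assignments likewise gives ≥ 4/5 in every case.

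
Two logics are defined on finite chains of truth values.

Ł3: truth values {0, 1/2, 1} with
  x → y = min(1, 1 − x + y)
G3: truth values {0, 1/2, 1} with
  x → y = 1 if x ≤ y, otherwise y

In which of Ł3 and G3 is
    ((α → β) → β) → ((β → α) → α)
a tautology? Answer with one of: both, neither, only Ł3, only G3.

In Ł3: every assignment gives 1 — tautology.
In G3: at α = 1/2, β = 0 the value is 1/2 — not a tautology.

only Ł3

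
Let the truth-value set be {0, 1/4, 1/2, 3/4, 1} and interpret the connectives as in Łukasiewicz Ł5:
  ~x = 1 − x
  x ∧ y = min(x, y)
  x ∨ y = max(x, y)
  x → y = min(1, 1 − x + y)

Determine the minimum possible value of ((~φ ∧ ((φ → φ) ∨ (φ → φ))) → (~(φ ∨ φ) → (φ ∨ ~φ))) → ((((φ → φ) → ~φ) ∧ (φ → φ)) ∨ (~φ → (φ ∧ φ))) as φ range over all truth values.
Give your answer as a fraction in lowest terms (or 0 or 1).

Take φ = 1/4:
~φ = ~1/4 = 3/4
φ → φ = 1/4 → 1/4 = 1
φ → φ = 1/4 → 1/4 = 1
(φ → φ) ∨ (φ → φ) = 1 ∨ 1 = 1
~φ ∧ ((φ → φ) ∨ (φ → φ)) = 3/4 ∧ 1 = 3/4
φ ∨ φ = 1/4 ∨ 1/4 = 1/4
~(φ ∨ φ) = ~1/4 = 3/4
~φ = ~1/4 = 3/4
φ ∨ ~φ = 1/4 ∨ 3/4 = 3/4
~(φ ∨ φ) → (φ ∨ ~φ) = 3/4 → 3/4 = 1
(~φ ∧ ((φ → φ) ∨ (φ → φ))) → (~(φ ∨ φ) → (φ ∨ ~φ)) = 3/4 → 1 = 1
φ → φ = 1/4 → 1/4 = 1
~φ = ~1/4 = 3/4
(φ → φ) → ~φ = 1 → 3/4 = 3/4
φ → φ = 1/4 → 1/4 = 1
((φ → φ) → ~φ) ∧ (φ → φ) = 3/4 ∧ 1 = 3/4
~φ = ~1/4 = 3/4
φ ∧ φ = 1/4 ∧ 1/4 = 1/4
~φ → (φ ∧ φ) = 3/4 → 1/4 = 1/2
(((φ → φ) → ~φ) ∧ (φ → φ)) ∨ (~φ → (φ ∧ φ)) = 3/4 ∨ 1/2 = 3/4
((~φ ∧ ((φ → φ) ∨ (φ → φ))) → (~(φ ∨ φ) → (φ ∨ ~φ))) → ((((φ → φ) → ~φ) ∧ (φ → φ)) ∨ (~φ → (φ ∧ φ))) = 1 → 3/4 = 3/4
No assignment yields a value below 3/4, so this is the minimum.

3/4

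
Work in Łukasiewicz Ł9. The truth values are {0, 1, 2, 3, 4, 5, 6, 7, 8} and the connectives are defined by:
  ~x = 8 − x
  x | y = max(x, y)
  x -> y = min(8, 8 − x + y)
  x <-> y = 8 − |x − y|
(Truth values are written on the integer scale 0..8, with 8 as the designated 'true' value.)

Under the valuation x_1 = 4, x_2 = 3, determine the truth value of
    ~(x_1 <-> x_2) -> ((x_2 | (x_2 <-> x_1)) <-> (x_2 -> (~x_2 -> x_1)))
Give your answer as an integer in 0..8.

8

x_1 <-> x_2 = 4 <-> 3 = 7
~(x_1 <-> x_2) = ~7 = 1
x_2 <-> x_1 = 3 <-> 4 = 7
x_2 | (x_2 <-> x_1) = 3 | 7 = 7
~x_2 = ~3 = 5
~x_2 -> x_1 = 5 -> 4 = 7
x_2 -> (~x_2 -> x_1) = 3 -> 7 = 8
(x_2 | (x_2 <-> x_1)) <-> (x_2 -> (~x_2 -> x_1)) = 7 <-> 8 = 7
~(x_1 <-> x_2) -> ((x_2 | (x_2 <-> x_1)) <-> (x_2 -> (~x_2 -> x_1))) = 1 -> 7 = 8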